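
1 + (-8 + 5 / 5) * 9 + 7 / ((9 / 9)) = -55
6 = 6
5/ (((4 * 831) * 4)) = 5/ 13296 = 0.00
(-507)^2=257049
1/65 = 0.02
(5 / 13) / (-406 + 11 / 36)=-36 / 37973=-0.00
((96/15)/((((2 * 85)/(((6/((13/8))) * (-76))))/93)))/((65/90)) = -97708032/71825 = -1360.36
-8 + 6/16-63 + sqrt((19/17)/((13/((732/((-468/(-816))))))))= -565/8 + 4 * sqrt(1159)/13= -60.15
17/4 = 4.25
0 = 0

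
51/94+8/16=49/47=1.04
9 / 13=0.69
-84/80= -1.05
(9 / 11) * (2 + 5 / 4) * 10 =585 / 22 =26.59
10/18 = 5/9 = 0.56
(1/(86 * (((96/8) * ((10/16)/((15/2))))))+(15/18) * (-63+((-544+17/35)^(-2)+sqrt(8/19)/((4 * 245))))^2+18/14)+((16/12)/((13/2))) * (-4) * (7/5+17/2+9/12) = 661220779047283785947003141597/200366379542111426144979660-1628435293 * sqrt(38)/144387937071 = 3299.99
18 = 18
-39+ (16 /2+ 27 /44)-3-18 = -2261 /44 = -51.39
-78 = -78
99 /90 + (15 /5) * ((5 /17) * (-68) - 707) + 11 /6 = -32671 /15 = -2178.07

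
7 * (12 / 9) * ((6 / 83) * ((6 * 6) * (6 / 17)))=12096 / 1411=8.57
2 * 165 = 330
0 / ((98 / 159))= 0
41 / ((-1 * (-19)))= 41 / 19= 2.16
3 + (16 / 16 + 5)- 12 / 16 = 33 / 4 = 8.25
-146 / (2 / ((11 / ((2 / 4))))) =-1606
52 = 52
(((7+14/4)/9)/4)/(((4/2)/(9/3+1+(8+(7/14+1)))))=63/32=1.97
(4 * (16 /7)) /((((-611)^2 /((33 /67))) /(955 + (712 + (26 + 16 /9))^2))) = 31262048576 /4727363823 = 6.61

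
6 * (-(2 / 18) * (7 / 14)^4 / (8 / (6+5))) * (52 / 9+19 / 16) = -0.40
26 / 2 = 13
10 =10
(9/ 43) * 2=18/ 43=0.42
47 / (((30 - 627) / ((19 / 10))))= -893 / 5970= -0.15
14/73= 0.19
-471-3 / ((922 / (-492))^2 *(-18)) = -100087305 / 212521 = -470.95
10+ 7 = 17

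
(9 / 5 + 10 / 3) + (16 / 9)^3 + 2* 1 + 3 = 57416 / 3645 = 15.75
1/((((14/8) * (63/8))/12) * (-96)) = -4/441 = -0.01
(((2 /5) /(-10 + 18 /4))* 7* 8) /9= -224 /495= -0.45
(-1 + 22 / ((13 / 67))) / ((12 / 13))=487 / 4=121.75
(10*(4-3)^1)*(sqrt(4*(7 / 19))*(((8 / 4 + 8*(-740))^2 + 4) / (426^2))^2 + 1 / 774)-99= -38308 / 387 + 1533239345702480*sqrt(133) / 39108577059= 452031.47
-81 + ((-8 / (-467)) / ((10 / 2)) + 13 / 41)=-7723852 / 95735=-80.68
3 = 3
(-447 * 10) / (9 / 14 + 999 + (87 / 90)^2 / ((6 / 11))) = -168966000 / 37851257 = -4.46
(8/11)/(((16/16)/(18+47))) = 520/11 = 47.27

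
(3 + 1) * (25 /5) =20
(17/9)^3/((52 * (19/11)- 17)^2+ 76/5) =2972365/2345339529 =0.00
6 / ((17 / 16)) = 96 / 17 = 5.65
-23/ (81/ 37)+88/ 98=-38135/ 3969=-9.61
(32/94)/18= 0.02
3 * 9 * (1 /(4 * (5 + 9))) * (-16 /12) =-9 /14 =-0.64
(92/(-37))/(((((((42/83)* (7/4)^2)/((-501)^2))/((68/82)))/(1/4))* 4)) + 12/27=-97746744112/4682979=-20872.77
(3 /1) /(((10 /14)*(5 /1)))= 21 /25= 0.84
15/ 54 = 5/ 18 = 0.28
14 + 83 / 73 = 15.14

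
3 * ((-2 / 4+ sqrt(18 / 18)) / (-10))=-0.15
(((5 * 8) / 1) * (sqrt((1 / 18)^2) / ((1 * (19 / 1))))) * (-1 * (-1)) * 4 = 80 / 171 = 0.47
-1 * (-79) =79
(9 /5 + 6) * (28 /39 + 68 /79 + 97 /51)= 182307 /6715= 27.15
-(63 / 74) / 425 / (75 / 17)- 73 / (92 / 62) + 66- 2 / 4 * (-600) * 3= 487625071 / 531875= 916.80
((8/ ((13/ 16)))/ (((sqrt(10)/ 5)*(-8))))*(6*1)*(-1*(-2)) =-96*sqrt(10)/ 13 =-23.35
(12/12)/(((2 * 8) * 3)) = 1/48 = 0.02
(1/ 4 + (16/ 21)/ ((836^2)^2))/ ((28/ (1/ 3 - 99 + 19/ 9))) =-12661685494075/ 14686972356672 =-0.86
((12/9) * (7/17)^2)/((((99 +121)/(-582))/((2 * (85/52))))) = -4753/2431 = -1.96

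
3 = 3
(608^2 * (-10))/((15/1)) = -739328/3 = -246442.67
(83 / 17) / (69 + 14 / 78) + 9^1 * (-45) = -18572493 / 45866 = -404.93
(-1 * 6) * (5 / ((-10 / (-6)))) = -18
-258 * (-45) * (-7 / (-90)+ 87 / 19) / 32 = 1027227 / 608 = 1689.52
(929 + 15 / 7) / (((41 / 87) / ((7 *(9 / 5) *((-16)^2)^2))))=334469136384 / 205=1631556762.85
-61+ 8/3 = -175/3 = -58.33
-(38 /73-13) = 911 /73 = 12.48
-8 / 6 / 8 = -1 / 6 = -0.17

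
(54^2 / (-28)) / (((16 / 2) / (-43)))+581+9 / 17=1086515 / 952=1141.30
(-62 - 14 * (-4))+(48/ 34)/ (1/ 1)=-78/ 17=-4.59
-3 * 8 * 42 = -1008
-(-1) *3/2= 3/2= 1.50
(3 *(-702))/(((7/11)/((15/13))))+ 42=-26436/7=-3776.57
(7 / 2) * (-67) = -469 / 2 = -234.50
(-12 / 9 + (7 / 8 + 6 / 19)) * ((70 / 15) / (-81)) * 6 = 455 / 9234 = 0.05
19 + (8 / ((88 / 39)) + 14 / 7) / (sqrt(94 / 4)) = 20.14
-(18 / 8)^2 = -81 / 16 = -5.06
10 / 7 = 1.43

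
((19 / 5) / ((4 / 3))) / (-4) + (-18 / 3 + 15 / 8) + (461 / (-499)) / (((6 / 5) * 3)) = -1830217 / 359280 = -5.09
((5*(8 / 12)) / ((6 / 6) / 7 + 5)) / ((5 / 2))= 7 / 27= 0.26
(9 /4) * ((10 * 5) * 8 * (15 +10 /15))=14100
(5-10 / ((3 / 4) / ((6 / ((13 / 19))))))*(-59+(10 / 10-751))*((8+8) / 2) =9416760 / 13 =724366.15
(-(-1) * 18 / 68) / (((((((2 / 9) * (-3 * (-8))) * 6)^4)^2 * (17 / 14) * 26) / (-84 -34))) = -3717 / 4130865185554432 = -0.00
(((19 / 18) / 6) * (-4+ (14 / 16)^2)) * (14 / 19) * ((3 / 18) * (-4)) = 161 / 576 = 0.28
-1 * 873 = -873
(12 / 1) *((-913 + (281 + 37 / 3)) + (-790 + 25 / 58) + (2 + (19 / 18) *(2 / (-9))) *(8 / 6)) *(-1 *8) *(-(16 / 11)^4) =-20791784636416 / 34391709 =-604558.05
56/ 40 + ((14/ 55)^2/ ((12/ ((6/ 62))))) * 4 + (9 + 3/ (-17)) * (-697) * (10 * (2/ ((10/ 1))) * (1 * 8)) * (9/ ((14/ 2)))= -83046219633/ 656425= -126512.88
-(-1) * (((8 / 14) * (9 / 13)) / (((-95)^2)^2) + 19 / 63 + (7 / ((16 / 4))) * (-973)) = -454268136211829 / 266832247500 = -1702.45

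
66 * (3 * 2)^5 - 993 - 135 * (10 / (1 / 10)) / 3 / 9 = 511723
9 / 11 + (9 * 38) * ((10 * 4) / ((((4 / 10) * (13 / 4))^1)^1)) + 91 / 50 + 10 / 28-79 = 261437983 / 25025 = 10447.07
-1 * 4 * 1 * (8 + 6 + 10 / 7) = -432 / 7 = -61.71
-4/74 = -2/37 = -0.05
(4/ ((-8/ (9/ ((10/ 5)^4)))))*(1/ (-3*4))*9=27/ 128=0.21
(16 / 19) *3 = 48 / 19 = 2.53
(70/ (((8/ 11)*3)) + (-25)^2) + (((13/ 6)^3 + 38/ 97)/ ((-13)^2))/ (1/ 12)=388219049/ 590148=657.83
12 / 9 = 4 / 3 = 1.33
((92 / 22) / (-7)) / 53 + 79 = 322353 / 4081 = 78.99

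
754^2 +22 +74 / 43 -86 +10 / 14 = 171104785 / 301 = 568454.44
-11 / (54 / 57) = -209 / 18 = -11.61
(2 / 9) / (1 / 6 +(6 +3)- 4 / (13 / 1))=52 / 2073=0.03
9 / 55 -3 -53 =-55.84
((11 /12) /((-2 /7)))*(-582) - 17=7401 /4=1850.25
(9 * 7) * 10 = 630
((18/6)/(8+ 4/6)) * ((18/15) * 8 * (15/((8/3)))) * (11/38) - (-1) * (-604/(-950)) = 74677/12350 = 6.05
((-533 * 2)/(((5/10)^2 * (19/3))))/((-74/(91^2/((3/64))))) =1129925888/703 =1607291.45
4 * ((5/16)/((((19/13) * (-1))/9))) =-585/76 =-7.70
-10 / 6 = -5 / 3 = -1.67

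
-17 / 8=-2.12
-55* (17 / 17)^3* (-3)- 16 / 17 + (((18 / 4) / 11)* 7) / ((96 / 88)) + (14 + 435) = 83733 / 136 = 615.68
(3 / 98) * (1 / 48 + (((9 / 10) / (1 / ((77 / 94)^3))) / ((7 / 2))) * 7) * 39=981703983 / 813972320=1.21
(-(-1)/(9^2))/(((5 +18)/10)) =10/1863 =0.01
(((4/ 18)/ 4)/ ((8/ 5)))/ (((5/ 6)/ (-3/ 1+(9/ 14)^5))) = -518141/ 4302592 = -0.12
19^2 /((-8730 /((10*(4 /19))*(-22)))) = 1.92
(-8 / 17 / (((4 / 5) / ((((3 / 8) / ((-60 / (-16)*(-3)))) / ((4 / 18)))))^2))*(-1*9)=81 / 544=0.15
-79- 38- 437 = -554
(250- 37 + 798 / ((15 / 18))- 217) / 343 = 4768 / 1715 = 2.78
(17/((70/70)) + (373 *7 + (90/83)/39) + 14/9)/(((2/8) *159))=102143536/1544049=66.15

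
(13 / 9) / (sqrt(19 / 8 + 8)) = 0.45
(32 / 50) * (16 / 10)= 128 / 125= 1.02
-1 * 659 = -659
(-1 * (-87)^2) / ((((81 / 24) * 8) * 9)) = -841 / 27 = -31.15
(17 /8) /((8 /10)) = 85 /32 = 2.66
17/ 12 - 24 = -22.58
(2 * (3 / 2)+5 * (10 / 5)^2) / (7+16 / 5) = 115 / 51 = 2.25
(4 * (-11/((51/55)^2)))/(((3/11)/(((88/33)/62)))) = -8.07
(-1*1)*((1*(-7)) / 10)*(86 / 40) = 301 / 200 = 1.50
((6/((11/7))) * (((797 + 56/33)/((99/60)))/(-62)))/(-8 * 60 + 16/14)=6457465/103730154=0.06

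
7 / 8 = 0.88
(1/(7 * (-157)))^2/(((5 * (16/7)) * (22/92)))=23/75918920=0.00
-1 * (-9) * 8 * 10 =720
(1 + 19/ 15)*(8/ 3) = 272/ 45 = 6.04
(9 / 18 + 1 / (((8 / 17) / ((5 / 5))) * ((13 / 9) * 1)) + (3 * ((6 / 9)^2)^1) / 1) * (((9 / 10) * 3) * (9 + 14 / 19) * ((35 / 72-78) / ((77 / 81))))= -17244770967 / 2434432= -7083.69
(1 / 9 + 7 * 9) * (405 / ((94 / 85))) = 1086300 / 47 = 23112.77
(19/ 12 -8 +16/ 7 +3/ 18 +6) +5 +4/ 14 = 205/ 28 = 7.32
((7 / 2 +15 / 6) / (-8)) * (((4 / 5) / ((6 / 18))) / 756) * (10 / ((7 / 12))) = -2 / 49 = -0.04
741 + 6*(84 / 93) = 23139 / 31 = 746.42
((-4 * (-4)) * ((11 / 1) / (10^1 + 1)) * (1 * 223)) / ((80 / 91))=20293 / 5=4058.60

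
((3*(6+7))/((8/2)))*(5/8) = 195/32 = 6.09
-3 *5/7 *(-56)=120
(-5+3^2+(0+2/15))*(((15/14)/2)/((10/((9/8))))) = 279/1120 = 0.25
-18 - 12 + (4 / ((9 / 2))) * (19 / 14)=-1814 / 63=-28.79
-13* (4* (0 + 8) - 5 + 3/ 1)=-390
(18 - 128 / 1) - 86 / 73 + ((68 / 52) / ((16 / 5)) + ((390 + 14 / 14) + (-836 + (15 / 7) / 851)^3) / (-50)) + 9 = 187533919438413075222221 / 16048668253268560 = 11685325.94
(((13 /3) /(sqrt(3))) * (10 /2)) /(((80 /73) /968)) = 114829 * sqrt(3) /18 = 11049.43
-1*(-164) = 164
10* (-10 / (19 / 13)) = -1300 / 19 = -68.42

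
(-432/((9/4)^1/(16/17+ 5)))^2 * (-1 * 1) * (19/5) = -7144943616/1445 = -4944597.66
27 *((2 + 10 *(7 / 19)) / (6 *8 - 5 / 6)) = 17496 / 5377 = 3.25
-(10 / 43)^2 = -100 / 1849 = -0.05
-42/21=-2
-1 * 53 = -53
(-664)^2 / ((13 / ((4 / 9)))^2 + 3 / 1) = 7054336 / 13737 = 513.53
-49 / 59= -0.83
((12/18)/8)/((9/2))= 1/54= 0.02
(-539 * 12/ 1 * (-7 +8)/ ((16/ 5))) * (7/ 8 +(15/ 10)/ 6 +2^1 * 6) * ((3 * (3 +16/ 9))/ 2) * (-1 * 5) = 60839625/ 64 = 950619.14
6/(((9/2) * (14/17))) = 1.62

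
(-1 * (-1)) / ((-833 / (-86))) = 86 / 833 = 0.10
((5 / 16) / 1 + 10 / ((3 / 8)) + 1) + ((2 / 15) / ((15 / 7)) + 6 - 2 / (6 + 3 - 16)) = 34.33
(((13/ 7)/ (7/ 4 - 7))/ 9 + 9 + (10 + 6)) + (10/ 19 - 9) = 414434/ 25137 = 16.49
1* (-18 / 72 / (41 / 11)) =-11 / 164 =-0.07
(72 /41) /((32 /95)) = 855 /164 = 5.21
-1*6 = -6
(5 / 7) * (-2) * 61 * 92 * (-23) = 1290760 / 7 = 184394.29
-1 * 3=-3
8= 8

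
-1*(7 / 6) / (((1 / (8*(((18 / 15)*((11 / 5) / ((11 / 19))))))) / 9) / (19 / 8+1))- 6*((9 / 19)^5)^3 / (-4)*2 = -1292.76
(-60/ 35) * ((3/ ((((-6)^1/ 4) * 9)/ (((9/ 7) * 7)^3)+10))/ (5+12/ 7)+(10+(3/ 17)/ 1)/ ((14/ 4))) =-311376/ 61523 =-5.06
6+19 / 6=55 / 6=9.17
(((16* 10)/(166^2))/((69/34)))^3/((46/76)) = 95587328000/2470265667646766883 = 0.00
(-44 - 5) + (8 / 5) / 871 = -49.00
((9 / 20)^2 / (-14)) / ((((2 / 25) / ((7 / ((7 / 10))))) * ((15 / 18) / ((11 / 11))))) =-243 / 112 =-2.17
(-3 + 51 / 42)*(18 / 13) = -225 / 91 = -2.47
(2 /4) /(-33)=-1 /66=-0.02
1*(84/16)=21/4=5.25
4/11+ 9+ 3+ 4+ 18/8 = 819/44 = 18.61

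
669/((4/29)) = 19401/4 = 4850.25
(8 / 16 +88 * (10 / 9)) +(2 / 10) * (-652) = -2891 / 90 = -32.12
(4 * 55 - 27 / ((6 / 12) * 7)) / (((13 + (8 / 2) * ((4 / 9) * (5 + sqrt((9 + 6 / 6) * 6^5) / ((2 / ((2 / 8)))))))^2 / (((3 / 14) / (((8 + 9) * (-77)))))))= -63164887101 / 4753471381251901 + 10243628064 * sqrt(15) / 4753471381251901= -0.00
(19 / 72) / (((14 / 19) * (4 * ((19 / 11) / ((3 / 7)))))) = 209 / 9408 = 0.02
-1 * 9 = -9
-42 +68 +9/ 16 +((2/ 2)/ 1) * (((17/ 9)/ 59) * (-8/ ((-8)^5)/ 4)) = 231091217/ 8699904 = 26.56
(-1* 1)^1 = -1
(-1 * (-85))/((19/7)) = 595/19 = 31.32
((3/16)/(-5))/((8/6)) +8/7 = 2497/2240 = 1.11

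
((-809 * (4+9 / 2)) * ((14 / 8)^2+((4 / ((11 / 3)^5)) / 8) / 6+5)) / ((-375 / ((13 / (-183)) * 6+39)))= 224108342928509 / 39296444000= 5703.02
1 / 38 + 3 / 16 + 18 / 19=353 / 304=1.16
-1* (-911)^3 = 756058031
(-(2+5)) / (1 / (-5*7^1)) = 245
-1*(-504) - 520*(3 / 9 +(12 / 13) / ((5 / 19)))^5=-1883628753284992 / 4337701875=-434245.78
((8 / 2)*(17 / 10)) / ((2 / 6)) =102 / 5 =20.40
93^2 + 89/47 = 8650.89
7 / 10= 0.70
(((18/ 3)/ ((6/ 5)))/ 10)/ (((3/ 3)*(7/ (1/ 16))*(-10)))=-1/ 2240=-0.00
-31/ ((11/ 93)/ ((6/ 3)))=-5766/ 11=-524.18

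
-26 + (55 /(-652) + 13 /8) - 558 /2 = -395711 /1304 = -303.46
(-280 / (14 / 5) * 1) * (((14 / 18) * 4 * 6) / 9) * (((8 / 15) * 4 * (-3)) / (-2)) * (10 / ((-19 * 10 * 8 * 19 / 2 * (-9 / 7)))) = -31360 / 87723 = -0.36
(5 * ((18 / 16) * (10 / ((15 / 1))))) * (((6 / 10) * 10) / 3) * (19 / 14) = 285 / 28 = 10.18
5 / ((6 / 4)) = 10 / 3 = 3.33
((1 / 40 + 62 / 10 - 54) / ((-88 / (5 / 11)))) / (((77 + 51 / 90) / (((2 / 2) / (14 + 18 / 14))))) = 0.00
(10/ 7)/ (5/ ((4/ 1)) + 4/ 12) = 120/ 133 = 0.90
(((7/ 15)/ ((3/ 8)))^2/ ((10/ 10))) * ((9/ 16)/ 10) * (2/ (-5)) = -196/ 5625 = -0.03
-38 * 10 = -380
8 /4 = 2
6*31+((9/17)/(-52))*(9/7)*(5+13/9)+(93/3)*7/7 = 216.92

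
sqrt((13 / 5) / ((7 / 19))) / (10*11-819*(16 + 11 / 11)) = -0.00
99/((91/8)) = 792/91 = 8.70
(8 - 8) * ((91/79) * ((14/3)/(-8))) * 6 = 0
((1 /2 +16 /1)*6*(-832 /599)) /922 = -41184 /276139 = -0.15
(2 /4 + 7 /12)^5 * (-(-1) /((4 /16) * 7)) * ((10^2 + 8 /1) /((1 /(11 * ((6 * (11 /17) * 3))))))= 44926453 /3808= 11797.91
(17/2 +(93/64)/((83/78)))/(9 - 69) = -26203/159360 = -0.16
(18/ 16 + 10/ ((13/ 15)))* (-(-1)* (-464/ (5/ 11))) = -840246/ 65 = -12926.86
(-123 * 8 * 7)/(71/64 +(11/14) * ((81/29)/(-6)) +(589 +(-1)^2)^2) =-29829632/1507508287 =-0.02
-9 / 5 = -1.80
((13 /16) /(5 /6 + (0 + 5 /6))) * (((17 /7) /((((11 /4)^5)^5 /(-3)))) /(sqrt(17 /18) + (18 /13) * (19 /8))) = -11200993549650638143488 /910816846454457662251594959275225 + 567691680878979710976 * sqrt(34) /910816846454457662251594959275225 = -0.00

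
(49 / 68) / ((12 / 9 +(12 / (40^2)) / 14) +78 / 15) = 205800 / 1866073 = 0.11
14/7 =2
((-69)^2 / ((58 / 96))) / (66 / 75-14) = -714150 / 1189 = -600.63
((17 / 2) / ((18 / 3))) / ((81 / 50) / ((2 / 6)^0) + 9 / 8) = 850 / 1647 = 0.52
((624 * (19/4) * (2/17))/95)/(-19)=-312/1615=-0.19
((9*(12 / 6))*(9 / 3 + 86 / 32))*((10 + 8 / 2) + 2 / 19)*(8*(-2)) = -438984 / 19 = -23104.42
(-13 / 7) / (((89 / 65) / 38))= -32110 / 623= -51.54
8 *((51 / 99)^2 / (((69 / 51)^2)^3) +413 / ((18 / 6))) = 177602945603456 / 161211083121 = 1101.68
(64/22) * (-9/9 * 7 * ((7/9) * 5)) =-7840/99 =-79.19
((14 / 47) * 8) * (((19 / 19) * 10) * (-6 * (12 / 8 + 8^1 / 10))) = -328.85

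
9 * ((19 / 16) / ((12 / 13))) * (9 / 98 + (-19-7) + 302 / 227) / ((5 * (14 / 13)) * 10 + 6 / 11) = -5.23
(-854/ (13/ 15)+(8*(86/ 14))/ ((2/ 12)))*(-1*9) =565542/ 91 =6214.75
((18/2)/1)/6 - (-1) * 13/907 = 2747/1814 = 1.51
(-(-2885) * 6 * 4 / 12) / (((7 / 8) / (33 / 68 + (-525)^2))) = 216288830820 / 119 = 1817553200.17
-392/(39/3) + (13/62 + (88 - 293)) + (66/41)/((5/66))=-35308889/165230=-213.70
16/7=2.29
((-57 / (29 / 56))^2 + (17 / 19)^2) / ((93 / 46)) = 5992.85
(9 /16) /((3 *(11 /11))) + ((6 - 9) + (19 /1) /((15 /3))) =0.99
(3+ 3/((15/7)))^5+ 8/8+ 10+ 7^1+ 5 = 5225507/3125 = 1672.16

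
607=607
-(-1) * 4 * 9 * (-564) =-20304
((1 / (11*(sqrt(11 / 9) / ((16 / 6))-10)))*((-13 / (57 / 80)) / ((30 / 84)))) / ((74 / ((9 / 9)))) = 11648*sqrt(11) / 148218411 + 931840 / 148218411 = 0.01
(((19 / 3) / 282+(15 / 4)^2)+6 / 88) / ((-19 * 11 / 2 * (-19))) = 1053673 / 147816504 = 0.01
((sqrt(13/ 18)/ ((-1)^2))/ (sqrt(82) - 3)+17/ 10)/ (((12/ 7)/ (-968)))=-14399/ 15 - 1694 *sqrt(533)/ 657 - 847 *sqrt(26)/ 219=-1039.18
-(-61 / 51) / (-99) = -61 / 5049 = -0.01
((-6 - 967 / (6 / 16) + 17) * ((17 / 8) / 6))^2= 17148164401 / 20736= 826975.52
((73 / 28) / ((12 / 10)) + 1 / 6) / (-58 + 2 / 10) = -655 / 16184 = -0.04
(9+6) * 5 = 75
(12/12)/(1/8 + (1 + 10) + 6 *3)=8/233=0.03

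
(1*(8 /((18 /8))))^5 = 33554432 /59049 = 568.25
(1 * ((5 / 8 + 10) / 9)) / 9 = 85 / 648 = 0.13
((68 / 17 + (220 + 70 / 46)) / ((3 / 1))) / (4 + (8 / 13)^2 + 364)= 292201 / 1431888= 0.20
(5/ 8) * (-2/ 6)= -5/ 24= -0.21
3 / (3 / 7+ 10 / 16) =168 / 59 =2.85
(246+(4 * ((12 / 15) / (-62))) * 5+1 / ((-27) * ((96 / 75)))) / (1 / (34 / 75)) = 111880009 / 1004400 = 111.39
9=9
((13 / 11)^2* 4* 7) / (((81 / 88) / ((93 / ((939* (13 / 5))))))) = 451360 / 278883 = 1.62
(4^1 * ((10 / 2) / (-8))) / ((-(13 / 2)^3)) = 20 / 2197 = 0.01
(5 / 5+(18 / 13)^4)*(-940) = -125524780 / 28561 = -4394.97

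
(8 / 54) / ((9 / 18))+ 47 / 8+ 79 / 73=114373 / 15768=7.25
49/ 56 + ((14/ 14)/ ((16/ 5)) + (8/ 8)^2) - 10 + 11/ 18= -1037/ 144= -7.20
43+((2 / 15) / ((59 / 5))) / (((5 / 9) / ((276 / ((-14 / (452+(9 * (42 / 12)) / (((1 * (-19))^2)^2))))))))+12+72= -14596108403 / 269112865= -54.24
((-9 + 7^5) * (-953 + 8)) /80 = -1587411 /8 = -198426.38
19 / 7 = 2.71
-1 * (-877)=877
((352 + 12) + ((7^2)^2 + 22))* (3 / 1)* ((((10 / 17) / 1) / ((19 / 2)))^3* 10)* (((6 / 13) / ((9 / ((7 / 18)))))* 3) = 520240000 / 438077471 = 1.19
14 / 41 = 0.34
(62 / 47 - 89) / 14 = -4121 / 658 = -6.26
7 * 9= 63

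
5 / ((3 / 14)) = 70 / 3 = 23.33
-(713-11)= -702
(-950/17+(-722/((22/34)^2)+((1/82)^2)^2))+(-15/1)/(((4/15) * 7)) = -1164243292900453/651010122224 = -1788.36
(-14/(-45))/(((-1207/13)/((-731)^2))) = -5720806/3195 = -1790.55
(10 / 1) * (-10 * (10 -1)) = -900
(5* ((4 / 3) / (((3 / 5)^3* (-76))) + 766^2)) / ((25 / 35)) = 6321121513 / 1539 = 4107291.43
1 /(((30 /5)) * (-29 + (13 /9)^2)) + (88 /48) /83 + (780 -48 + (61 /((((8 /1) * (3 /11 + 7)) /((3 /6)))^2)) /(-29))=943983062310359 /1289566617600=732.02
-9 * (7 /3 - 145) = 1284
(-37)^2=1369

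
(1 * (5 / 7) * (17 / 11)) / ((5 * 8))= 17 / 616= 0.03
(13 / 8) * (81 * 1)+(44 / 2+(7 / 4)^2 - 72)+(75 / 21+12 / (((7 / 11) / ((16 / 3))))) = 21149 / 112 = 188.83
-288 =-288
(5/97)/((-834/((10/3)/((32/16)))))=-25/242694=-0.00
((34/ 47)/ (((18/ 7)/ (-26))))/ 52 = -119/ 846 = -0.14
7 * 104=728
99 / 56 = 1.77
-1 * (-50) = 50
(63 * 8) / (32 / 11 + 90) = 396 / 73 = 5.42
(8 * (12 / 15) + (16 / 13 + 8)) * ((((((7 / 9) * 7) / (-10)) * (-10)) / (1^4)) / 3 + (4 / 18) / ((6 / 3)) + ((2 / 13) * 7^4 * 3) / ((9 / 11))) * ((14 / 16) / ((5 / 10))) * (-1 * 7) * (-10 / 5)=11850434008 / 22815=519414.16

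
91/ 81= 1.12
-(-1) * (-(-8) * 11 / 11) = 8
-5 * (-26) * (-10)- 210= -1510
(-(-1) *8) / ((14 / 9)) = 36 / 7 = 5.14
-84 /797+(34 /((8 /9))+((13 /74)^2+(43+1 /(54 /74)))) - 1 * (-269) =20712736909 /58919022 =351.55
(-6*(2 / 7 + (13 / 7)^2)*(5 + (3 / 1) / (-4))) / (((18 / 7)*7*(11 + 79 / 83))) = -86071 / 194432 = -0.44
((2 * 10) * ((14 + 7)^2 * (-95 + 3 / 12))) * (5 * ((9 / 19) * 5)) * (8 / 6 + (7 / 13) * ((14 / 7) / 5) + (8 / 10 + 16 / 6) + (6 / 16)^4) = -50413505620275 / 1011712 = -49829897.86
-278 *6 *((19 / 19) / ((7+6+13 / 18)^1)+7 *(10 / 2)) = -14449884 / 247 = -58501.55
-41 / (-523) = 41 / 523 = 0.08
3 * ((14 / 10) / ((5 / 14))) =294 / 25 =11.76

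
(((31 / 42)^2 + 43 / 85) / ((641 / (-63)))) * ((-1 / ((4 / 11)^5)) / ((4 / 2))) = 25371491387 / 3124387840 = 8.12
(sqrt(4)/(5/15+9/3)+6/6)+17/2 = 101/10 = 10.10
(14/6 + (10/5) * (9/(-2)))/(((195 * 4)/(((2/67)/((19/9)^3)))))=-162/5974189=-0.00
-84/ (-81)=28/ 27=1.04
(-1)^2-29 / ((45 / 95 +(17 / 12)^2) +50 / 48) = -69707 / 9637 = -7.23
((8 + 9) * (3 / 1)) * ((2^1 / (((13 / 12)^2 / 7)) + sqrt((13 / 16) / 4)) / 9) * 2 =140.30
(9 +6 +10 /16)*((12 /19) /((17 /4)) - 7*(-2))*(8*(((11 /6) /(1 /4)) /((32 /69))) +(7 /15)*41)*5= 73405625 /456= 160977.25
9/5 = 1.80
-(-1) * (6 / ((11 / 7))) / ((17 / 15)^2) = 9450 / 3179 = 2.97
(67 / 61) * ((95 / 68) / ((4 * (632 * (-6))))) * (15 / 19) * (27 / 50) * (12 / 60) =-1809 / 209722880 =-0.00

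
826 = 826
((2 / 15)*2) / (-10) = -2 / 75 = -0.03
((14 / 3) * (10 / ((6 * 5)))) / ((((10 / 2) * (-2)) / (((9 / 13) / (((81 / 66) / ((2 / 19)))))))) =-308 / 33345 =-0.01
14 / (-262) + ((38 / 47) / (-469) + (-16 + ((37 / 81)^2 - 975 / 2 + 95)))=-15472869732205 / 37891520226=-408.35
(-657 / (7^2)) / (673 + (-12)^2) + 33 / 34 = 1298751 / 1361122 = 0.95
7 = 7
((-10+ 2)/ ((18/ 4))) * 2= -32/ 9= -3.56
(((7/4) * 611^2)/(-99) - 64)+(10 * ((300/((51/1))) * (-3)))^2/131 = -96330416669/14992164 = -6425.38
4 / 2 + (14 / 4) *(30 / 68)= 241 / 68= 3.54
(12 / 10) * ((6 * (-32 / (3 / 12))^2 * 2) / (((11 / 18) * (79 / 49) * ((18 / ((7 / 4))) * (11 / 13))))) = 1315012608 / 47795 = 27513.60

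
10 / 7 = 1.43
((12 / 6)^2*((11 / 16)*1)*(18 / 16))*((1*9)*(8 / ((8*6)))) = 297 / 64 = 4.64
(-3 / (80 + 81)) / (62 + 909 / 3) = -3 / 58765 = -0.00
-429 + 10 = -419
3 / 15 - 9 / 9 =-4 / 5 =-0.80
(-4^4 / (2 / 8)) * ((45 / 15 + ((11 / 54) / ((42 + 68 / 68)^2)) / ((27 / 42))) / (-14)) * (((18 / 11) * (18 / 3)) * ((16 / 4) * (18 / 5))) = 22085599232 / 711865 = 31024.98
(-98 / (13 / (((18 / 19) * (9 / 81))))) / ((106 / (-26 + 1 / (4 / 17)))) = 4263 / 26182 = 0.16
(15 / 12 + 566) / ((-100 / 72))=-20421 / 50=-408.42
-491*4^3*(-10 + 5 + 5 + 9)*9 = -2545344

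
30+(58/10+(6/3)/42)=3764/105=35.85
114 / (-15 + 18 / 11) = -8.53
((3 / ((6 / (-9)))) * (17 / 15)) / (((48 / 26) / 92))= -5083 / 20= -254.15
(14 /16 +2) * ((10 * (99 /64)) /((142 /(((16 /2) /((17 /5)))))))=56925 /77248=0.74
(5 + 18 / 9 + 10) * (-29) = -493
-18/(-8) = 2.25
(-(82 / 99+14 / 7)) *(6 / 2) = -280 / 33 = -8.48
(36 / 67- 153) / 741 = -3405 / 16549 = -0.21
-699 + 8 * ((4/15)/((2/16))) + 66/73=-745727/1095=-681.03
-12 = -12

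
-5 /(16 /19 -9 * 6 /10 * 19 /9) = 475 /1003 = 0.47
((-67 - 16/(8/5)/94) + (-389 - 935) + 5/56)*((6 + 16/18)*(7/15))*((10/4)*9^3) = -3064388409/376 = -8149969.17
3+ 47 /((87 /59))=3034 /87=34.87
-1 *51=-51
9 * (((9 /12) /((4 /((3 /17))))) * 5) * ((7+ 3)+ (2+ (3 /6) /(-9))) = 17.78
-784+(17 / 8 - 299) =-8647 / 8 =-1080.88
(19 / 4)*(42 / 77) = 57 / 22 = 2.59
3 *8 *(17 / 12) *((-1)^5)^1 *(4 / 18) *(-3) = 68 / 3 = 22.67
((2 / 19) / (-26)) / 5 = -1 / 1235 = -0.00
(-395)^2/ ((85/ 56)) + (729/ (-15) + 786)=8800079/ 85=103530.34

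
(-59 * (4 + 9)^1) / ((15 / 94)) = -72098 / 15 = -4806.53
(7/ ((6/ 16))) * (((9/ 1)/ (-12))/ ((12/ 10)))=-35/ 3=-11.67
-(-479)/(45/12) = 127.73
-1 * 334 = -334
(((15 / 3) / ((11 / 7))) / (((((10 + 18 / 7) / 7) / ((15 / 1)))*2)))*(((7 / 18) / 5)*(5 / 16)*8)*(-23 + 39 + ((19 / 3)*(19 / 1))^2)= 7831161625 / 209088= 37453.90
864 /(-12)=-72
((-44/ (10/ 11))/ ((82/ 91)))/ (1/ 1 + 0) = -11011/ 205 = -53.71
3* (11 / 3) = 11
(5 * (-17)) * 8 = -680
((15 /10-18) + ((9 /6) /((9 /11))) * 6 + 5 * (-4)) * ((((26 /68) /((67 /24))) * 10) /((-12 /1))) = 195 /67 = 2.91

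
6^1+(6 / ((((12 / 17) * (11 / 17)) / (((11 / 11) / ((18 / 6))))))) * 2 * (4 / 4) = 487 / 33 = 14.76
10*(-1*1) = -10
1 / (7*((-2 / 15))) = -15 / 14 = -1.07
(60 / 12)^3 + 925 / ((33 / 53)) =53150 / 33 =1610.61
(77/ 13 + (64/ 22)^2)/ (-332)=-0.04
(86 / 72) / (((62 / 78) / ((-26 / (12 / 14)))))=-50869 / 1116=-45.58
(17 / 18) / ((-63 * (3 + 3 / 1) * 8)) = -17 / 54432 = -0.00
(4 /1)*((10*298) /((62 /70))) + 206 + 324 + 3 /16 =6938173 /496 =13988.25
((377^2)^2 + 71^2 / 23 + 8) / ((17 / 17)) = 464615015968 / 23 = 20200652868.17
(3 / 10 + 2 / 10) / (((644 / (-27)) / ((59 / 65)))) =-1593 / 83720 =-0.02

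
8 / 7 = 1.14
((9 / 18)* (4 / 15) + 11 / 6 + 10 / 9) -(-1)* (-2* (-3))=817 / 90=9.08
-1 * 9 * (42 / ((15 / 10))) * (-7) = 1764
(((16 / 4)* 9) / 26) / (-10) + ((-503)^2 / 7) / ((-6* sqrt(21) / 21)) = -253009* sqrt(21) / 42- 9 / 65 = -27605.68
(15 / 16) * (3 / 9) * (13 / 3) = 65 / 48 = 1.35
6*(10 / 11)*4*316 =75840 / 11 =6894.55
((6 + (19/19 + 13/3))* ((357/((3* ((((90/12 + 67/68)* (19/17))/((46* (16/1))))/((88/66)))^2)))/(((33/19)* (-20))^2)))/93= 2928850305253376/22759683974775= 128.69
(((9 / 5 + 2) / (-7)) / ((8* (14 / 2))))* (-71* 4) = 1349 / 490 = 2.75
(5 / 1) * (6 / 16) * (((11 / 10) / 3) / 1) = 11 / 16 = 0.69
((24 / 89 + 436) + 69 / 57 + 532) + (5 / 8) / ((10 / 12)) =6562637 / 6764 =970.23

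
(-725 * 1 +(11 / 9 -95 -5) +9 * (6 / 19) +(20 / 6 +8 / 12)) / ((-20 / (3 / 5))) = 34924 / 1425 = 24.51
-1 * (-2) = 2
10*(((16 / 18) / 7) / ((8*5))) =2 / 63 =0.03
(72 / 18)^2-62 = -46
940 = 940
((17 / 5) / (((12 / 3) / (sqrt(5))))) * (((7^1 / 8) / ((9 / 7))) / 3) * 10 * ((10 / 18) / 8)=0.30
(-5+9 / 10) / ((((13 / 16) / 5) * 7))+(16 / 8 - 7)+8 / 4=-601 / 91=-6.60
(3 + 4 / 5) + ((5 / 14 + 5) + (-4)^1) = 361 / 70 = 5.16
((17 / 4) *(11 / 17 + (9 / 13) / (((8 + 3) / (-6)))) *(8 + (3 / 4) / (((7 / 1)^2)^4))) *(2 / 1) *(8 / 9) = 120830230925 / 7419298887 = 16.29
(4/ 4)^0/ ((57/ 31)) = 31/ 57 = 0.54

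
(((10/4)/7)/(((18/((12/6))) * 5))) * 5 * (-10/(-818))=25/51534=0.00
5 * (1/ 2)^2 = 5/ 4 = 1.25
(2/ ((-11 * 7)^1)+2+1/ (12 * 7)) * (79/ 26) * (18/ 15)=28993/ 4004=7.24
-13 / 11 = -1.18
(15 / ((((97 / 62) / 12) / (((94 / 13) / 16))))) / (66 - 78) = -21855 / 5044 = -4.33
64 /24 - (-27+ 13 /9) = 254 /9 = 28.22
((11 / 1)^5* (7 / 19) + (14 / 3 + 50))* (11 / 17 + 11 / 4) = 260659399 / 1292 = 201748.76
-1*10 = -10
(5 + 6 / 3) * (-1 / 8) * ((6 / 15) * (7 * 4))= -49 / 5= -9.80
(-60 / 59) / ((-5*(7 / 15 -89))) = -45 / 19588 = -0.00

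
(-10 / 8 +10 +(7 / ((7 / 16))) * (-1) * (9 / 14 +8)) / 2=-3627 / 56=-64.77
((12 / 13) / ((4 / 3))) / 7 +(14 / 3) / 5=1409 / 1365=1.03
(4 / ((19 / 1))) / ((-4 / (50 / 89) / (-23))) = 1150 / 1691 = 0.68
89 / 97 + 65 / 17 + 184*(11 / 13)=3439210 / 21437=160.43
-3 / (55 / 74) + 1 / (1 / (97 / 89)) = -14423 / 4895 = -2.95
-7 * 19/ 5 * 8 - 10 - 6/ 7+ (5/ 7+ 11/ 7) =-7748/ 35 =-221.37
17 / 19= 0.89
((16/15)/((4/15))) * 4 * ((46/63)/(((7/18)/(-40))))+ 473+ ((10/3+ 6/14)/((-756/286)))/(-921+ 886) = -202424713/277830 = -728.59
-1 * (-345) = 345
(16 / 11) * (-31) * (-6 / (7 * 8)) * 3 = 1116 / 77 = 14.49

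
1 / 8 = 0.12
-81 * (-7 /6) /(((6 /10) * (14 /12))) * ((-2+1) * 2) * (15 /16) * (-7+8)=-2025 /8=-253.12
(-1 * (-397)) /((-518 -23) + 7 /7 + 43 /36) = -14292 /19397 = -0.74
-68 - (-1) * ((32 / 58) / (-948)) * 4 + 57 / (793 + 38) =-129333673 / 1903821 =-67.93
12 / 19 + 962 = 18290 / 19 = 962.63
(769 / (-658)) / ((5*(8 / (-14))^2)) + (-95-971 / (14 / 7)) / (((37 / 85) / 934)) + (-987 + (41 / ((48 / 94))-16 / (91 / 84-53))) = -648203451944299 / 520030560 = -1246471.85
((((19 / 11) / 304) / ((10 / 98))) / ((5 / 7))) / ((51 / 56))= 2401 / 28050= 0.09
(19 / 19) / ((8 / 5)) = 5 / 8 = 0.62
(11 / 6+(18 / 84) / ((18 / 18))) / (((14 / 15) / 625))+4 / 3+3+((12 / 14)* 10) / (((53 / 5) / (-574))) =14200747 / 15582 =911.36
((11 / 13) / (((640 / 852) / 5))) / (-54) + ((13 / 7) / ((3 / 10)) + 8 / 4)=423845 / 52416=8.09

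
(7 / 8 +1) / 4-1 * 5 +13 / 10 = -517 / 160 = -3.23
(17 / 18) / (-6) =-17 / 108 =-0.16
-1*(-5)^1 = 5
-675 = -675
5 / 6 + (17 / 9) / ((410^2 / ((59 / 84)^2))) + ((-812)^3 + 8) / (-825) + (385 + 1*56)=76255504171031587 / 117425246400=649396.16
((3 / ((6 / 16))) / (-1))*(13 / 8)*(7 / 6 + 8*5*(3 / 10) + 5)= -1417 / 6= -236.17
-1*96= -96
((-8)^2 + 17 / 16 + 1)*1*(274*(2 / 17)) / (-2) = -144809 / 136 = -1064.77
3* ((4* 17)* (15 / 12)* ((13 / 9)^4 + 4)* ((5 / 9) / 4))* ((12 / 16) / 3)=73.96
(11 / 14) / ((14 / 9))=99 / 196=0.51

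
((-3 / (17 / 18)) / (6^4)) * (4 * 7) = -0.07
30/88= 15/44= 0.34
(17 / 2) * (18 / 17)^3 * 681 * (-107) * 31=-6586885332 / 289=-22791990.77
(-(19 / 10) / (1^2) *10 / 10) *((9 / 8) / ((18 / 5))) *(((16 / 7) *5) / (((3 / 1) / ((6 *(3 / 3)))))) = -95 / 7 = -13.57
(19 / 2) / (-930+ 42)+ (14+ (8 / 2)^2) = 53261 / 1776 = 29.99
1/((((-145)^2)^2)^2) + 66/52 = 6448488917075390651/5080627631635156250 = 1.27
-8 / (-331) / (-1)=-8 / 331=-0.02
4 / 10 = 2 / 5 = 0.40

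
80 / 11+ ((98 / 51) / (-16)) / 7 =32563 / 4488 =7.26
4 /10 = 2 /5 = 0.40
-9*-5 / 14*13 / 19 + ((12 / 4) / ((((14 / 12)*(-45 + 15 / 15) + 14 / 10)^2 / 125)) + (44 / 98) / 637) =31916840849 / 13579590206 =2.35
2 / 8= 1 / 4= 0.25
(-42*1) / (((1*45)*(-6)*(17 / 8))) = 56 / 765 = 0.07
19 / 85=0.22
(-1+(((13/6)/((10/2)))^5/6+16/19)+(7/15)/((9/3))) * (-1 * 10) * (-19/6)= 574567/87480000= 0.01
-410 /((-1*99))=410 /99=4.14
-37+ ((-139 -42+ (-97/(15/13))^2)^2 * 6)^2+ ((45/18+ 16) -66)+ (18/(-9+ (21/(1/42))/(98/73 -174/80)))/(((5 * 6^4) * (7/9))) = 124182176815210963985158127483443/1534041534375000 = 80950987331516633.98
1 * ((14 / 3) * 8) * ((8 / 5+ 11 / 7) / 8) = 74 / 5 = 14.80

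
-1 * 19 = -19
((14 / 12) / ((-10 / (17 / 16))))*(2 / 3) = -119 / 1440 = -0.08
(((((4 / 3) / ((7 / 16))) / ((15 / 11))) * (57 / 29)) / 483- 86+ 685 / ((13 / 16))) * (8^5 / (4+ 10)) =237160820867072 / 133836885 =1772013.90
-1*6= -6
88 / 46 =44 / 23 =1.91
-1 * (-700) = 700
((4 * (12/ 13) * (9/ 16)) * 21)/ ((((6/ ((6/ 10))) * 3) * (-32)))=-189/ 4160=-0.05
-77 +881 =804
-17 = -17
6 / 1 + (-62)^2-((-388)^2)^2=-22663492086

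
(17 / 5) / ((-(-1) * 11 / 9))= 153 / 55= 2.78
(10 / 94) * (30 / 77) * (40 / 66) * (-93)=-93000 / 39809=-2.34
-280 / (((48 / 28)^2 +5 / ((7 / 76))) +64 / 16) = -343 / 75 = -4.57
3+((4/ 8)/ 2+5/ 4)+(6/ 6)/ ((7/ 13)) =6.36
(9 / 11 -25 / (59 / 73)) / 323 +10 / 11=0.82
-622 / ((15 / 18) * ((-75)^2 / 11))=-13684 / 9375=-1.46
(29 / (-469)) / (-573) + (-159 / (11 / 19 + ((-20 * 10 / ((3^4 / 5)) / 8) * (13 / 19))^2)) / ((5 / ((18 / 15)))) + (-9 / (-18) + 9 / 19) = -11038671723045427 / 512116016990550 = -21.56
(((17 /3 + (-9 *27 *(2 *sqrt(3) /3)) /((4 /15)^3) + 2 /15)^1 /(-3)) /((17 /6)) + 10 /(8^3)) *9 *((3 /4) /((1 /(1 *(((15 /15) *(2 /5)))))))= -389421 /217600 + 1476225 *sqrt(3) /544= 4698.39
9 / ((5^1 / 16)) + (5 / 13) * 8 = 2072 / 65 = 31.88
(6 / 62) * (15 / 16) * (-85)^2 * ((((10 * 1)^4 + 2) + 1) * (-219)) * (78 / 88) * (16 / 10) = -5555451385575 / 2728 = -2036455786.50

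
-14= -14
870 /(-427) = -870 /427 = -2.04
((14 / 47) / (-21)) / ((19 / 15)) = -10 / 893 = -0.01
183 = 183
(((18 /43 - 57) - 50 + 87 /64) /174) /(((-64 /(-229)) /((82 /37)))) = -2718782119 /566956032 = -4.80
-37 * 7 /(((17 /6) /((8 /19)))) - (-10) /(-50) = -62483 /1615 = -38.69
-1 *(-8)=8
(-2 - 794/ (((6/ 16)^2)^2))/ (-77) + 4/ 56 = 6505663/ 12474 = 521.54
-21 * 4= -84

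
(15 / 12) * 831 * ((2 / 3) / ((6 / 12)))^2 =5540 / 3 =1846.67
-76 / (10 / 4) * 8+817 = 2869 / 5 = 573.80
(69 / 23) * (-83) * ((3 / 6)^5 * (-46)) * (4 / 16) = 5727 / 64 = 89.48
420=420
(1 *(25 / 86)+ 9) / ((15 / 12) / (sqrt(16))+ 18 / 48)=6392 / 473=13.51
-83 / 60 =-1.38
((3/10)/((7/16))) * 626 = 15024/35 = 429.26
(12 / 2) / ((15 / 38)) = 76 / 5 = 15.20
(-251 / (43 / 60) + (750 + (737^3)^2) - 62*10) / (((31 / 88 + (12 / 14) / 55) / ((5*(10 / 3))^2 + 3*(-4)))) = 4615221928029001373913920 / 39861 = 115782893756528972527.38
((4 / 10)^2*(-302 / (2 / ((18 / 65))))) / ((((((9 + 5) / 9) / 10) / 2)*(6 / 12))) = -391392 / 2275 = -172.04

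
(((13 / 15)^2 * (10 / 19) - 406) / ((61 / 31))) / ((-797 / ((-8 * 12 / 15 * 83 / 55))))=-28553466112 / 11431072125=-2.50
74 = 74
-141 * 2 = -282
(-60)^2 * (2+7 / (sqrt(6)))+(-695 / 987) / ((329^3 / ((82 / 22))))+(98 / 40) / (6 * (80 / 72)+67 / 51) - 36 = 2049762007653034237 / 286107505858020+4200 * sqrt(6) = 17452.16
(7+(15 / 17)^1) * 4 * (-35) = -18760 / 17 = -1103.53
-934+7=-927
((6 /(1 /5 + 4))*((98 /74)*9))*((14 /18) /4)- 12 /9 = 439 /222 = 1.98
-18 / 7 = -2.57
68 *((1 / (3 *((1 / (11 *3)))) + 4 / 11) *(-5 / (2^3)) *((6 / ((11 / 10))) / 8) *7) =-1115625 / 484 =-2305.01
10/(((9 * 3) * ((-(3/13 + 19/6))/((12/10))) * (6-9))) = 104/2385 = 0.04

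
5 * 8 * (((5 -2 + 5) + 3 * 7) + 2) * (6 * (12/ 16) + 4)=10540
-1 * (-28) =28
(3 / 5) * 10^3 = 600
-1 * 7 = -7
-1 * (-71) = 71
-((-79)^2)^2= -38950081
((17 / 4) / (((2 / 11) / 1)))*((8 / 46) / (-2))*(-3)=561 / 92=6.10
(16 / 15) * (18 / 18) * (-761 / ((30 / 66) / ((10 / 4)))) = -4464.53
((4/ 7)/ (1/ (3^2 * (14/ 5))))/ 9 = 8/ 5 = 1.60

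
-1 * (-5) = 5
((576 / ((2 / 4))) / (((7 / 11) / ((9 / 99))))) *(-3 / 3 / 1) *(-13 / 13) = 1152 / 7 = 164.57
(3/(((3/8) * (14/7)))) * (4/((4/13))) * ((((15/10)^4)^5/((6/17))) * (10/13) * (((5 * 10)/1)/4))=2469805617375/524288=4710780.37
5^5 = 3125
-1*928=-928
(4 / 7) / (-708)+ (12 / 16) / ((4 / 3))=11135 / 19824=0.56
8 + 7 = 15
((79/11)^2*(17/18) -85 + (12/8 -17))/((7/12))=-225584/2541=-88.78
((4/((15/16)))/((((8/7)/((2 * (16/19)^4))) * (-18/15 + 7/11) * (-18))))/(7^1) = 5767168/109078677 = 0.05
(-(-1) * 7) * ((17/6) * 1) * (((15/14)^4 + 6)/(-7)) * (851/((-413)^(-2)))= -4719049567289/1568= -3009597938.32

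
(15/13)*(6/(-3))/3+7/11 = -19/143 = -0.13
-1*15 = -15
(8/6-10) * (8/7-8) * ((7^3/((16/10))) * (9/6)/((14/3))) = 4095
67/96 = 0.70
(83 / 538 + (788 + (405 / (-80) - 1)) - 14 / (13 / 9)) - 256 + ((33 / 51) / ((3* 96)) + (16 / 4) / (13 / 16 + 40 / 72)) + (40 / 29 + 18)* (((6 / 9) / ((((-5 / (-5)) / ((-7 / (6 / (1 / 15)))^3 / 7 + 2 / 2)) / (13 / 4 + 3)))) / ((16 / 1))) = 249273992035650623 / 475376309516160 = 524.37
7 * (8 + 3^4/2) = 679/2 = 339.50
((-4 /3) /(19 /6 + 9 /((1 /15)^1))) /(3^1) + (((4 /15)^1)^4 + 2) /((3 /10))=168215948 /25180875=6.68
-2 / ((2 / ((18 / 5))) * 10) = -9 / 25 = -0.36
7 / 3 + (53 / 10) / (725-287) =10273 / 4380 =2.35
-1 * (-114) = 114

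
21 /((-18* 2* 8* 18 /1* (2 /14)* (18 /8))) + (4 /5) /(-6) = -2837 /19440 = -0.15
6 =6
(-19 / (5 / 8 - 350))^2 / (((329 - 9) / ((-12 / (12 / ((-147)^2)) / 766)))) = -7800849 / 29920055750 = -0.00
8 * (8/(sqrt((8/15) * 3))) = 16 * sqrt(10) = 50.60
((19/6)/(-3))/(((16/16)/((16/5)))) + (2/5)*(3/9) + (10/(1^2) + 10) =754/45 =16.76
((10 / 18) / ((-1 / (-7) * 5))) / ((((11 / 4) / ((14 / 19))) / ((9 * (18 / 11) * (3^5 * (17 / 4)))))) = 7287084 / 2299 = 3169.68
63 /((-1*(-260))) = 0.24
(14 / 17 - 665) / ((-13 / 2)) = 22582 / 221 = 102.18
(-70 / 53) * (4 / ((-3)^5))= 280 / 12879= 0.02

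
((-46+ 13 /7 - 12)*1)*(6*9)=-3031.71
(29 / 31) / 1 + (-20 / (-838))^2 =5094369 / 5442391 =0.94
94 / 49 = 1.92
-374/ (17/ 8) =-176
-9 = -9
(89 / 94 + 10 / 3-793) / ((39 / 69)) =-1395.43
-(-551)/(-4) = -551/4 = -137.75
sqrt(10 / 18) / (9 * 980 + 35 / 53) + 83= 53 * sqrt(5) / 1402485 + 83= 83.00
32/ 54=16/ 27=0.59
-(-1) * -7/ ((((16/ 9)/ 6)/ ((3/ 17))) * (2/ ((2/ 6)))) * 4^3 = -756/ 17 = -44.47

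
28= 28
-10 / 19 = -0.53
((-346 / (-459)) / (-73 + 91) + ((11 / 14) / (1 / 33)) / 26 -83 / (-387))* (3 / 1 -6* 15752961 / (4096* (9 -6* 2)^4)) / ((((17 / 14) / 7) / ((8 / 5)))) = -109184787133373 / 33499215360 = -3259.32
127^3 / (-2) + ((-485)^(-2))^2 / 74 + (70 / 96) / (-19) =-1912250135120046343919 / 1867082536290000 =-1024191.54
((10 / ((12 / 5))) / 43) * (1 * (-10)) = -125 / 129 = -0.97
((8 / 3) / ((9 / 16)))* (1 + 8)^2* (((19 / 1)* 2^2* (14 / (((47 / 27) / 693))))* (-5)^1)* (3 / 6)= -19112163840 / 47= -406641783.83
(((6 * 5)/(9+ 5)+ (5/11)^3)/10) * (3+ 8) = 2084/847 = 2.46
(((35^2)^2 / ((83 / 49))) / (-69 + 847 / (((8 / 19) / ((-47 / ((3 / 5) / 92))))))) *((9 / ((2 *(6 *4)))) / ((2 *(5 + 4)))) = -73530625 / 115513528912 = -0.00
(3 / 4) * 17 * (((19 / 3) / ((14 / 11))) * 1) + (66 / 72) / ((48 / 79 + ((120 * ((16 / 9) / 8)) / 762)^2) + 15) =520827543689 / 8201342632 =63.51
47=47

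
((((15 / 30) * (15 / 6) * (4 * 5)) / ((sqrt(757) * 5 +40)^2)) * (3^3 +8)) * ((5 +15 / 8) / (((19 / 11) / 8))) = 20525 / 10773 - 400 * sqrt(757) / 10773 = 0.88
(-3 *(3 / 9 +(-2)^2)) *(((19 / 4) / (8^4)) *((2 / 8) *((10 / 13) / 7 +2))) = -57 / 7168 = -0.01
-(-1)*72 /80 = 9 /10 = 0.90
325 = 325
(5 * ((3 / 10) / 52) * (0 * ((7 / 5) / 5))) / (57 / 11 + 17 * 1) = 0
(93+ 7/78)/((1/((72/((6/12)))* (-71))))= -12372744/13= -951749.54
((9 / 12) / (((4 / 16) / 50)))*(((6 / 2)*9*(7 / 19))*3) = 85050 / 19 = 4476.32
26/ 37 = 0.70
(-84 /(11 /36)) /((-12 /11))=252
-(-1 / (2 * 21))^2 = -1 / 1764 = -0.00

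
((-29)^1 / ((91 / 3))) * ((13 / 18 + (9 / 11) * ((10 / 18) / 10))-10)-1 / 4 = 103021 / 12012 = 8.58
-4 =-4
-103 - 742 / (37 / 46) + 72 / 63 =-265305 / 259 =-1024.34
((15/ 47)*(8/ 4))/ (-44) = -15/ 1034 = -0.01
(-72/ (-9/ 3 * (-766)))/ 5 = -12/ 1915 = -0.01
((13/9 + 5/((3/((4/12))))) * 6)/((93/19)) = 76/31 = 2.45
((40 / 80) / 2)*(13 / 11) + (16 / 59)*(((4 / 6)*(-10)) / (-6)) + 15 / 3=130763 / 23364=5.60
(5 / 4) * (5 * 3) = 75 / 4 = 18.75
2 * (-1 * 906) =-1812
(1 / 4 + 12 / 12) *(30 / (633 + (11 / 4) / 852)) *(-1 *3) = -15336 / 86291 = -0.18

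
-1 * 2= -2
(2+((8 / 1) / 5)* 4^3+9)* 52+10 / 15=88462 / 15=5897.47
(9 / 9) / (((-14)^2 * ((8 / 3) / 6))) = 9 / 784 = 0.01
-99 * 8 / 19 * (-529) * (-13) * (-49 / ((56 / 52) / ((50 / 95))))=2478195720 / 361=6864808.09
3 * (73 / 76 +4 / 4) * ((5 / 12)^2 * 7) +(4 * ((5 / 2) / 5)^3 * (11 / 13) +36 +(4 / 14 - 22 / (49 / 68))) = 30966479 / 2323776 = 13.33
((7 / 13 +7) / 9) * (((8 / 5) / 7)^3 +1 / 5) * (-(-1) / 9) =466 / 23625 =0.02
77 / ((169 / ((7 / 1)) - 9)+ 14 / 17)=9163 / 1900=4.82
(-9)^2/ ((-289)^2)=81/ 83521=0.00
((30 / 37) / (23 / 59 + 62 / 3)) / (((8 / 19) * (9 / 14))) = 39235 / 275798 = 0.14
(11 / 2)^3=1331 / 8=166.38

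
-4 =-4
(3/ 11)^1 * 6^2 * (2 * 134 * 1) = 28944/ 11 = 2631.27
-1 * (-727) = 727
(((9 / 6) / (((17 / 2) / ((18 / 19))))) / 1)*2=108 / 323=0.33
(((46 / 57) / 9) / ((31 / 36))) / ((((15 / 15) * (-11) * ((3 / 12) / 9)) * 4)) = -552 / 6479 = -0.09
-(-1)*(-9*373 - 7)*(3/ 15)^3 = -3364/ 125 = -26.91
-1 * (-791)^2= -625681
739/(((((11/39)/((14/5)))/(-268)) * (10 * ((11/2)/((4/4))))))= -108136392/3025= -35747.57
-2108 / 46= -1054 / 23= -45.83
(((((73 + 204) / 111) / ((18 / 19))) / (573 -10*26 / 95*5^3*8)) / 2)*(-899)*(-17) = -1528254151 / 164287548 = -9.30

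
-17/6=-2.83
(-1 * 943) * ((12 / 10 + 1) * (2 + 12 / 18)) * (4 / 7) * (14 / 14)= -331936 / 105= -3161.30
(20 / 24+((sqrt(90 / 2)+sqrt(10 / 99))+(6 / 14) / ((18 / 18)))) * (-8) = -24 * sqrt(5)- 212 / 21- 8 * sqrt(110) / 33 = -66.30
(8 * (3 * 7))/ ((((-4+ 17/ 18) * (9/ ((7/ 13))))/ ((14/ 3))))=-10976/ 715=-15.35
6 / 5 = 1.20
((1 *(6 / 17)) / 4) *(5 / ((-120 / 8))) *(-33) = 33 / 34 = 0.97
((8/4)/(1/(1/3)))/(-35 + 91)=1/84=0.01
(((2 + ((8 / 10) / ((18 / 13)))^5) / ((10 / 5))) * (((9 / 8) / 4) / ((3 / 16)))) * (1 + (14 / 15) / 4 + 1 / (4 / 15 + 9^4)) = 693678464911789 / 363221470687500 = 1.91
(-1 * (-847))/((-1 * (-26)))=847/26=32.58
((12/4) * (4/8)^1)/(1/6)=9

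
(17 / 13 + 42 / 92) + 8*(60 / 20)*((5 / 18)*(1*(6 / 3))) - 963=-1700537 / 1794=-947.90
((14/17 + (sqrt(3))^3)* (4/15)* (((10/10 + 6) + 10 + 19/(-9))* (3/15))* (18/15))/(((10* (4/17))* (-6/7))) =-7973* sqrt(3)/5625 - 6566/16875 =-2.84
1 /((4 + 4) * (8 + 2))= 1 /80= 0.01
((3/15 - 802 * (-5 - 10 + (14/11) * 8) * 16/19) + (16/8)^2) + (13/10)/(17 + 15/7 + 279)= 2842388445/872366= 3258.25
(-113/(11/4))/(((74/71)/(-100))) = 3942.51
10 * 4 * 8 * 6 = 1920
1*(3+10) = 13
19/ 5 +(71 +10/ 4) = 77.30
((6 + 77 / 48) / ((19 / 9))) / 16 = 1095 / 4864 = 0.23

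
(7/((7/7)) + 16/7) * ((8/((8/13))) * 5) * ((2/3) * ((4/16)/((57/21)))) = 4225/114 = 37.06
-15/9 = -5/3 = -1.67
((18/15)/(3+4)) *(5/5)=6/35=0.17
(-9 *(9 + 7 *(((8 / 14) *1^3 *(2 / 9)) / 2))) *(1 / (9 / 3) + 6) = -1615 / 3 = -538.33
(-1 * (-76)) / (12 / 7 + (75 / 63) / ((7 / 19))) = 11172 / 727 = 15.37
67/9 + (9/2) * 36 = 1525/9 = 169.44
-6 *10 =-60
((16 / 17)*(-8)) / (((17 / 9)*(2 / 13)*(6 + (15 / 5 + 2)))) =-7488 / 3179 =-2.36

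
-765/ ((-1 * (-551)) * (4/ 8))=-1530/ 551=-2.78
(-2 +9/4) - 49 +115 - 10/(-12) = 67.08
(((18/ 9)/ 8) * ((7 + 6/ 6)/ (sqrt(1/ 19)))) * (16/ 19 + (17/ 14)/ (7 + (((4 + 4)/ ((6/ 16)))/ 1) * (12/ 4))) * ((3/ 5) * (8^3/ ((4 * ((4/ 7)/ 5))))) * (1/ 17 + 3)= 15396.74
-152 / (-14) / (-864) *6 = -19 / 252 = -0.08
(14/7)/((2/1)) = 1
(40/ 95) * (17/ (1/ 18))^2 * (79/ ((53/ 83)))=4877626.63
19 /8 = 2.38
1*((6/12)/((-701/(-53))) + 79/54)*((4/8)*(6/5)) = 5681/6309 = 0.90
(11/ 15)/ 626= 11/ 9390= 0.00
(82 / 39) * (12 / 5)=328 / 65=5.05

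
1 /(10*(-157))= -1 /1570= -0.00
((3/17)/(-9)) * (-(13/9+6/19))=301/8721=0.03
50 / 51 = 0.98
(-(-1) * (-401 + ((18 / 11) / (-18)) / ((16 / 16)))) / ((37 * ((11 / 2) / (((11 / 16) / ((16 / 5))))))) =-5515 / 13024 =-0.42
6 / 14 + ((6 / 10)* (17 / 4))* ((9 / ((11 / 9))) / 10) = 35517 / 15400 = 2.31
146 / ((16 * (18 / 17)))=1241 / 144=8.62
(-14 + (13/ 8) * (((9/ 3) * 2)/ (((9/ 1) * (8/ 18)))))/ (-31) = 185/ 496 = 0.37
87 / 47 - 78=-3579 / 47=-76.15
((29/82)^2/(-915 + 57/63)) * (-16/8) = 17661/64536952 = 0.00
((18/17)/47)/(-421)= -18/336379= -0.00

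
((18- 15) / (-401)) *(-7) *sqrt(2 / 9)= 7 *sqrt(2) / 401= 0.02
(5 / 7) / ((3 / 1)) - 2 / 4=-11 / 42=-0.26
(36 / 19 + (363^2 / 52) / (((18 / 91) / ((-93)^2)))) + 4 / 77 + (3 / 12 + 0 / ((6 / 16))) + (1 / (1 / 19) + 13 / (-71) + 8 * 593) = 92078032124049 / 830984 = 110806022.89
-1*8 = -8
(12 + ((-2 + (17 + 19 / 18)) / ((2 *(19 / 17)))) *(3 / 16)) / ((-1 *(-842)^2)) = -48689 / 2586300672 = -0.00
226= 226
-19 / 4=-4.75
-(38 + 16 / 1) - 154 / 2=-131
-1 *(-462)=462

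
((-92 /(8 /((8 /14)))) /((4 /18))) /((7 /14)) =-414 /7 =-59.14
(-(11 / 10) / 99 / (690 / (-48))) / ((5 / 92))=16 / 1125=0.01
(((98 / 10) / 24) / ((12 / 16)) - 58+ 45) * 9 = -1121 / 10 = -112.10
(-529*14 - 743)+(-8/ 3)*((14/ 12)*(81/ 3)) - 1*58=-8291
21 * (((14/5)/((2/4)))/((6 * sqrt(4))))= 49/5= 9.80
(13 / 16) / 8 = 13 / 128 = 0.10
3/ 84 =1/ 28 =0.04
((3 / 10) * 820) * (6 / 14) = 738 / 7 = 105.43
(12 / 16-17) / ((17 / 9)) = -585 / 68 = -8.60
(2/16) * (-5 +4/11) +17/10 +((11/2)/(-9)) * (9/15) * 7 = -1909/1320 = -1.45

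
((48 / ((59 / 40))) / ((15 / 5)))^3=262144000 / 205379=1276.39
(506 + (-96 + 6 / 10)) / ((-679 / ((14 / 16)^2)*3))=-14371 / 93120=-0.15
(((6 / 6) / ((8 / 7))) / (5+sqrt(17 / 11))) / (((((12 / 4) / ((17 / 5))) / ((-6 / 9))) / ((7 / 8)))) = -9163 / 74304+833 * sqrt(187) / 371520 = -0.09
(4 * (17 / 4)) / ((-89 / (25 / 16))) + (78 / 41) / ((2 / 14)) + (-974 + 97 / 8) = -55398031 / 58384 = -948.86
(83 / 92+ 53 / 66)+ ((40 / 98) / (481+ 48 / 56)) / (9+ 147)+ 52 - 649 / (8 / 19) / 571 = 54280643545967 / 1064205758616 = 51.01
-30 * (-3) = 90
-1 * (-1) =1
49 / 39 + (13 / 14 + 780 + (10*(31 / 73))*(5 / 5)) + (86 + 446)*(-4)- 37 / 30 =-44601161 / 33215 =-1342.80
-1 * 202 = -202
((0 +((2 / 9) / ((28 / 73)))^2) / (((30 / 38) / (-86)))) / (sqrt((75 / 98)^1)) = -4353793 * sqrt(6) / 255150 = -41.80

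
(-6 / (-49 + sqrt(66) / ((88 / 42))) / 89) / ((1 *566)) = 18 *sqrt(66) / 755484065 + 264 / 107926295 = 0.00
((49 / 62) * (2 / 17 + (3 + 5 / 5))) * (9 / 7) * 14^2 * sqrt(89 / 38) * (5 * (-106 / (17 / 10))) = -1145277000 * sqrt(3382) / 170221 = -391276.89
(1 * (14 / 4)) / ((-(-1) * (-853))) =-7 / 1706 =-0.00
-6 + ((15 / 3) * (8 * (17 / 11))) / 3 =14.61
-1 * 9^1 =-9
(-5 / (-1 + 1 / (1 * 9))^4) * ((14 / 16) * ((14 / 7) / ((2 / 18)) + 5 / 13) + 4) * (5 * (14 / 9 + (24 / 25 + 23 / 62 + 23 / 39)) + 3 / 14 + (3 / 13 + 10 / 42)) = -873066154419 / 300425216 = -2906.10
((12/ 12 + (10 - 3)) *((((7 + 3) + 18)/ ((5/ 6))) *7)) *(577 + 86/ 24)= 5462128/ 5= 1092425.60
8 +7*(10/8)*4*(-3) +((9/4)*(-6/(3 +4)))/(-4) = -5405/56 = -96.52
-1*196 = -196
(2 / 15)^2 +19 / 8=4307 / 1800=2.39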